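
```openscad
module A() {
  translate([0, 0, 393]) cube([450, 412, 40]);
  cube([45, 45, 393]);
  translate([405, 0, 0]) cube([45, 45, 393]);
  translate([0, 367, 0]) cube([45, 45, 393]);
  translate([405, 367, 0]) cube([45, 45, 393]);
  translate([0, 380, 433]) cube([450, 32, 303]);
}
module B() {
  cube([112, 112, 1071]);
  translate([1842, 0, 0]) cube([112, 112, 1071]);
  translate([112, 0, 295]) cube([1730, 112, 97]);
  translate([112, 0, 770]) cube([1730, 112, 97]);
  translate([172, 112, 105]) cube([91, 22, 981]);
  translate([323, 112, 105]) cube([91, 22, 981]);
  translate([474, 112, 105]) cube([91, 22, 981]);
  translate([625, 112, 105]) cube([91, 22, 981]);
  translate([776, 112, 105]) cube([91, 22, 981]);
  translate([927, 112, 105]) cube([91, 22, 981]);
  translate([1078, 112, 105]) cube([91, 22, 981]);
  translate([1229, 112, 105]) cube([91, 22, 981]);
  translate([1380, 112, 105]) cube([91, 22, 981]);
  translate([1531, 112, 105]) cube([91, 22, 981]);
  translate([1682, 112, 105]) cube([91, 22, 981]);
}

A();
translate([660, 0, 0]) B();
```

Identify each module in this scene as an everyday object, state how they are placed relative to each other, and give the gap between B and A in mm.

A is a chair. B is a fence section. The fence section is on the floor beside the chair on its +x side. The gap between the fence section and the chair is 210 mm.

The fence section's nearest face is 210 mm from the chair's +x face.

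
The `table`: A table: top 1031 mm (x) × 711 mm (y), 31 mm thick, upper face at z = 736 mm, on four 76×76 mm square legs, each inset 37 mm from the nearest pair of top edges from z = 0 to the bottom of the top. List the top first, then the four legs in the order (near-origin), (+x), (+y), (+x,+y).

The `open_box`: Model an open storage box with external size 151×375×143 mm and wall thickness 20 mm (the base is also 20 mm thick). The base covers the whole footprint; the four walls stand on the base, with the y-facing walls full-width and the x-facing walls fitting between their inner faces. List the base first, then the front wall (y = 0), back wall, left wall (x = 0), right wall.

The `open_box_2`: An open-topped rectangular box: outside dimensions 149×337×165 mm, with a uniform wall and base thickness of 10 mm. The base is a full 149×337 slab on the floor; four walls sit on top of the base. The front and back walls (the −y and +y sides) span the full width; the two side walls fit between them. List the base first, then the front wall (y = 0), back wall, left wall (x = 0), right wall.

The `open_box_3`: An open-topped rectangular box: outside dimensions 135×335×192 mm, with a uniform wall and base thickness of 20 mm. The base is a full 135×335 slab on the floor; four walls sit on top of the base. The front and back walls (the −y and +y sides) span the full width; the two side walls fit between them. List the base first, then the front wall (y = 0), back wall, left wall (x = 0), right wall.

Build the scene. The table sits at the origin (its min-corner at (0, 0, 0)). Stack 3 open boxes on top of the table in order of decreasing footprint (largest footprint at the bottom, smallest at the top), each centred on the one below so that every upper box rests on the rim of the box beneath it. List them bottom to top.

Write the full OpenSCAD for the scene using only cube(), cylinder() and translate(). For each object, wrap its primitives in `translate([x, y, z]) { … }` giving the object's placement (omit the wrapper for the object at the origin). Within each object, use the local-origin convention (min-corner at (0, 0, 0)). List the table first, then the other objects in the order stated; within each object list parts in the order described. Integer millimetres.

translate([0, 0, 705]) cube([1031, 711, 31]);
translate([37, 37, 0]) cube([76, 76, 705]);
translate([918, 37, 0]) cube([76, 76, 705]);
translate([37, 598, 0]) cube([76, 76, 705]);
translate([918, 598, 0]) cube([76, 76, 705]);
translate([440, 168, 736]) {
  cube([151, 375, 20]);
  translate([0, 0, 20]) cube([151, 20, 123]);
  translate([0, 355, 20]) cube([151, 20, 123]);
  translate([0, 20, 20]) cube([20, 335, 123]);
  translate([131, 20, 20]) cube([20, 335, 123]);
}
translate([441, 187, 879]) {
  cube([149, 337, 10]);
  translate([0, 0, 10]) cube([149, 10, 155]);
  translate([0, 327, 10]) cube([149, 10, 155]);
  translate([0, 10, 10]) cube([10, 317, 155]);
  translate([139, 10, 10]) cube([10, 317, 155]);
}
translate([448, 188, 1044]) {
  cube([135, 335, 20]);
  translate([0, 0, 20]) cube([135, 20, 172]);
  translate([0, 315, 20]) cube([135, 20, 172]);
  translate([0, 20, 20]) cube([20, 295, 172]);
  translate([115, 20, 20]) cube([20, 295, 172]);
}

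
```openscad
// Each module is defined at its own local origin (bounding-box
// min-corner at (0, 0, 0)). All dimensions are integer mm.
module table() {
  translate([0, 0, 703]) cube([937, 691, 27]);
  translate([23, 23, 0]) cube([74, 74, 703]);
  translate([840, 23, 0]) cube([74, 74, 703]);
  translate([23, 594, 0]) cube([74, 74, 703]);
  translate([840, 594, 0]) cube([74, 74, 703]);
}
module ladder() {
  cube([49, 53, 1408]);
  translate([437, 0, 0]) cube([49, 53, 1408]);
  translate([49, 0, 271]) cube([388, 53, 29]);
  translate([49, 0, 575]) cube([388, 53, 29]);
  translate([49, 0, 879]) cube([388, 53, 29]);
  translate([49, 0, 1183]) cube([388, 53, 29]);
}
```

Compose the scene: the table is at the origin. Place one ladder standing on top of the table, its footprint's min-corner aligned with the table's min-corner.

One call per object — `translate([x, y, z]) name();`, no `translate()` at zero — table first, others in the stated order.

table();
translate([0, 0, 730]) ladder();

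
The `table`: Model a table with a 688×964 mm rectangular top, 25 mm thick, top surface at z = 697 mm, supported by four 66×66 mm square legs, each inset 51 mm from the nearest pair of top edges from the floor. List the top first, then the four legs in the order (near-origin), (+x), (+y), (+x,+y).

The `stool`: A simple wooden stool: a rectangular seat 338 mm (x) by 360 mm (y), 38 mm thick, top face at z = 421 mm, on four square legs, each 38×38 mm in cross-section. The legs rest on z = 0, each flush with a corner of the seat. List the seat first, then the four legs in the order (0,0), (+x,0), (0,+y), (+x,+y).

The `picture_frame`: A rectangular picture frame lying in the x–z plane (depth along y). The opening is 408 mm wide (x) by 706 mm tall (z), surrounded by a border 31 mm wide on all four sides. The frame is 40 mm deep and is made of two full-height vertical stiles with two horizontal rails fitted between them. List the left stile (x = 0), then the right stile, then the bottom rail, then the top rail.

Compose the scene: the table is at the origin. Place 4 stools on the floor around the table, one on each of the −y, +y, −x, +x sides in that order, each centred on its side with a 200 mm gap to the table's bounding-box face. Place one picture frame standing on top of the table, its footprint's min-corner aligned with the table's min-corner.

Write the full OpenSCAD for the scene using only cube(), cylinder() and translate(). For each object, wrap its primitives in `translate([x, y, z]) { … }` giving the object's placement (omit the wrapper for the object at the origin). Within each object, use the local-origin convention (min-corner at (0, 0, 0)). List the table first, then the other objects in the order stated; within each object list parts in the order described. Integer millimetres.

translate([0, 0, 672]) cube([688, 964, 25]);
translate([51, 51, 0]) cube([66, 66, 672]);
translate([571, 51, 0]) cube([66, 66, 672]);
translate([51, 847, 0]) cube([66, 66, 672]);
translate([571, 847, 0]) cube([66, 66, 672]);
translate([175, -560, 0]) {
  translate([0, 0, 383]) cube([338, 360, 38]);
  cube([38, 38, 383]);
  translate([300, 0, 0]) cube([38, 38, 383]);
  translate([0, 322, 0]) cube([38, 38, 383]);
  translate([300, 322, 0]) cube([38, 38, 383]);
}
translate([175, 1164, 0]) {
  translate([0, 0, 383]) cube([338, 360, 38]);
  cube([38, 38, 383]);
  translate([300, 0, 0]) cube([38, 38, 383]);
  translate([0, 322, 0]) cube([38, 38, 383]);
  translate([300, 322, 0]) cube([38, 38, 383]);
}
translate([-538, 302, 0]) {
  translate([0, 0, 383]) cube([338, 360, 38]);
  cube([38, 38, 383]);
  translate([300, 0, 0]) cube([38, 38, 383]);
  translate([0, 322, 0]) cube([38, 38, 383]);
  translate([300, 322, 0]) cube([38, 38, 383]);
}
translate([888, 302, 0]) {
  translate([0, 0, 383]) cube([338, 360, 38]);
  cube([38, 38, 383]);
  translate([300, 0, 0]) cube([38, 38, 383]);
  translate([0, 322, 0]) cube([38, 38, 383]);
  translate([300, 322, 0]) cube([38, 38, 383]);
}
translate([0, 0, 697]) {
  cube([31, 40, 768]);
  translate([439, 0, 0]) cube([31, 40, 768]);
  translate([31, 0, 0]) cube([408, 40, 31]);
  translate([31, 0, 737]) cube([408, 40, 31]);
}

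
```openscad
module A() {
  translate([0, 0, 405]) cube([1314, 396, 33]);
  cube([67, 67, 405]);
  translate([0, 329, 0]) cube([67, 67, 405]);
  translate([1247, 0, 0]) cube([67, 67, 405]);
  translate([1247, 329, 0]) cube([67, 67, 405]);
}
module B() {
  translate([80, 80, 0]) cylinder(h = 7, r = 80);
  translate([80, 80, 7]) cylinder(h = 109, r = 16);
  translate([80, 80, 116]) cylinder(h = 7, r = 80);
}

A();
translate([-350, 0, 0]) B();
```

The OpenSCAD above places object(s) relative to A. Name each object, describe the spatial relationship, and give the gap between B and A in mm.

A is a bench. B is a spool. The spool is on the floor beside the bench on its −x side. The gap between the spool and the bench is 190 mm.

The spool's nearest face is 190 mm from the bench's −x face.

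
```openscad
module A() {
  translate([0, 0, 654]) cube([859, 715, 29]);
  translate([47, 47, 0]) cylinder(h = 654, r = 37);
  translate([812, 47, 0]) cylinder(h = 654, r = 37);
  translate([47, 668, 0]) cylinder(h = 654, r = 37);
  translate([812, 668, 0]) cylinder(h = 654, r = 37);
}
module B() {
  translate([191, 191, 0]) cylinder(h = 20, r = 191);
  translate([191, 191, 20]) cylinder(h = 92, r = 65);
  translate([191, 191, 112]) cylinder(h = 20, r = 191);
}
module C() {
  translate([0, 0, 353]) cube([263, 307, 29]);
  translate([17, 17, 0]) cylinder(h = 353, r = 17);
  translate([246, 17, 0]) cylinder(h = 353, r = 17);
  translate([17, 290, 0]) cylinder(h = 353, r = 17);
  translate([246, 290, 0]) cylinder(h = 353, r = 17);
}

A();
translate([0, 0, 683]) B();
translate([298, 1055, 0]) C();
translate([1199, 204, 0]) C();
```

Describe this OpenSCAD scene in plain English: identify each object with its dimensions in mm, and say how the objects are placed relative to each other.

A is a table with a 859×715 mm rectangular top, 29 mm thick, top surface at z = 683 mm, supported by four round legs of 74 mm diameter, each leg's bounding box inset 10 mm from the nearest pair of top edges, running from the floor.

B is a spool: two coaxial disc flanges of radius 191 mm and thickness 20 mm, joined by a core cylinder of radius 65 mm and height 92 mm. The lower flange rests on z = 0 and the three cylinders share a vertical axis.

C is a simple wooden stool: a rectangular seat 263 mm (x) by 307 mm (y), 29 mm thick, top face at z = 382 mm, on four round legs, each 34 mm in diameter. The legs rest on z = 0, each leg's axis is inset half a diameter from the nearest pair of seat edges (so the leg's bounding box is flush with the corner).

The spool is on top of the table. Two stools sit around the table at the +y, +x sides.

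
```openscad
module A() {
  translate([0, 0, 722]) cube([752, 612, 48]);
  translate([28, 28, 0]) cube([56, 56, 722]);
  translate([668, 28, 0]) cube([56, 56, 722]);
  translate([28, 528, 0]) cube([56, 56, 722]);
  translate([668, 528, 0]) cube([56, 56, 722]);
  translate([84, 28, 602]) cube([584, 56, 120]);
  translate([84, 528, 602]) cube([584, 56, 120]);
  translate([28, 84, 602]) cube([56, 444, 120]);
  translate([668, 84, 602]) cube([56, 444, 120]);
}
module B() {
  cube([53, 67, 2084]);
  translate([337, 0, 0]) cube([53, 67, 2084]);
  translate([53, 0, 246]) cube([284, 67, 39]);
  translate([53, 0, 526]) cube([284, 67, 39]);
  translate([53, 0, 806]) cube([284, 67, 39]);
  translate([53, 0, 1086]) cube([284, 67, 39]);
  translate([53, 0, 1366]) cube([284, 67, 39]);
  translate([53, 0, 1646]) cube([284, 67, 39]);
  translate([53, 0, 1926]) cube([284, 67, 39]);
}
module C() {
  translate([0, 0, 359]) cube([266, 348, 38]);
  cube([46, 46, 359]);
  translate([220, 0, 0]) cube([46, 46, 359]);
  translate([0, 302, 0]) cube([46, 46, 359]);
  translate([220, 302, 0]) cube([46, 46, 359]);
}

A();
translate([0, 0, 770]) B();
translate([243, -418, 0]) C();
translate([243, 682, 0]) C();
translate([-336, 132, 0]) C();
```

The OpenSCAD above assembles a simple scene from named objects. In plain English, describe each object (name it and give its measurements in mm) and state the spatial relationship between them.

A is a table: top 752 mm (x) × 612 mm (y), 48 mm thick, upper face at z = 770 mm, on four 56×56 mm square legs, each inset 28 mm from the nearest pair of top edges, running from z = 0 to the bottom of the top. Four apron rails, 56 mm thick and 120 mm tall, run between adjacent legs with their top edges flush with the underside of the top and their outer faces flush with the legs' outer faces.

B is a wooden ladder with two side rails of 53×67 mm section and 2084 mm height, set 390 mm apart overall. Between them run 7 rectangular rungs (67 mm deep, 39 mm thick), front faces flush with the rails' −y face. The bottom of the first rung is 246 mm above the floor and each subsequent rung is 280 mm higher than the one below.

C is a four-legged stool. The seat is a 266×348×38 mm slab whose top surface is at z = 397 mm; four square legs, each 46×46 mm in cross-section, run from the floor (z = 0) to the underside of the seat, each flush with a corner of the seat.

The ladder is on top of the table. Three stools sit around the table at the −y, +y, −x sides.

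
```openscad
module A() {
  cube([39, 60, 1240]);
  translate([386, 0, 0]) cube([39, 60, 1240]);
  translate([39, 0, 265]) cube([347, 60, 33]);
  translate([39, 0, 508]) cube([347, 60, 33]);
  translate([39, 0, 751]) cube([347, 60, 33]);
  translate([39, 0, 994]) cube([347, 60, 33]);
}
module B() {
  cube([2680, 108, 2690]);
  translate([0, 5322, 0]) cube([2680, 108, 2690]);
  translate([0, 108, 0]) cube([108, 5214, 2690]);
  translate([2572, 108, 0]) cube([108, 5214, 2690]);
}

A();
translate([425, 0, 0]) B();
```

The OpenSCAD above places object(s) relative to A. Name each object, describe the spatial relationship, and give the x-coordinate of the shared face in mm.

A is a ladder. B is a house frame. The house frame is against the ladder's +x side, with their −y faces flush. The x-coordinate of the shared face is 425 mm.

The ladder's +x face and the house frame's −x face are both at x = 425 mm.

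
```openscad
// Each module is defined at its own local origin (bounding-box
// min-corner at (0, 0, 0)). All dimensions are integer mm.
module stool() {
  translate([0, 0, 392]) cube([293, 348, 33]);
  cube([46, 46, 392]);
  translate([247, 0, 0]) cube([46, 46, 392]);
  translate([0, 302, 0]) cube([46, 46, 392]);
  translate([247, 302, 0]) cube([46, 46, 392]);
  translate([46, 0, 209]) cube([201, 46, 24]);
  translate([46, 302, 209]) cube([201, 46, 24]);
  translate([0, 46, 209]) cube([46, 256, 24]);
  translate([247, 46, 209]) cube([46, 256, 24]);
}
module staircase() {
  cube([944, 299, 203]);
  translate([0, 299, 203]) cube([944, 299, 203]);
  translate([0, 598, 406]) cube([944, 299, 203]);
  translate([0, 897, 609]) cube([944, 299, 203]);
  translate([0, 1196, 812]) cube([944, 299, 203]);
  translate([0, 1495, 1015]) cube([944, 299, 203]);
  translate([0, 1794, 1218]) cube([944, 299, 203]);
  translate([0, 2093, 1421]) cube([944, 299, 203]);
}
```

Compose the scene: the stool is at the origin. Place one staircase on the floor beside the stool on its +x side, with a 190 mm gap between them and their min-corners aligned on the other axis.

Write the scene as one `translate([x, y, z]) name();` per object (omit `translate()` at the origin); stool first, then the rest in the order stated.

stool();
translate([483, 0, 0]) staircase();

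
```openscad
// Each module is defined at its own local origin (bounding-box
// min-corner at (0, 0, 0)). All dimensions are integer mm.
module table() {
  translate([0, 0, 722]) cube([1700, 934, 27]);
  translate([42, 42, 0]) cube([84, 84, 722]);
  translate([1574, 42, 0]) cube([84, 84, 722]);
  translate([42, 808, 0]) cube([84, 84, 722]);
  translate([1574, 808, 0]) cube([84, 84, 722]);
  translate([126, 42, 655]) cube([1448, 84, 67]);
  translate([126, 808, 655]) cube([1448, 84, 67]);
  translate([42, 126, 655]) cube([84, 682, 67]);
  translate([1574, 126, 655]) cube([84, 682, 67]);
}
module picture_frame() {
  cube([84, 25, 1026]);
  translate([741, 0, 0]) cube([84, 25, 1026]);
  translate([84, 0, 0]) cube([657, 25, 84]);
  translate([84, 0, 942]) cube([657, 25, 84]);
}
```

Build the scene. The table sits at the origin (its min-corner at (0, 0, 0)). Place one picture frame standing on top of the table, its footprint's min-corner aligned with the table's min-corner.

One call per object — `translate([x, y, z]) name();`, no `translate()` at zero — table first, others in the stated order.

table();
translate([0, 0, 749]) picture_frame();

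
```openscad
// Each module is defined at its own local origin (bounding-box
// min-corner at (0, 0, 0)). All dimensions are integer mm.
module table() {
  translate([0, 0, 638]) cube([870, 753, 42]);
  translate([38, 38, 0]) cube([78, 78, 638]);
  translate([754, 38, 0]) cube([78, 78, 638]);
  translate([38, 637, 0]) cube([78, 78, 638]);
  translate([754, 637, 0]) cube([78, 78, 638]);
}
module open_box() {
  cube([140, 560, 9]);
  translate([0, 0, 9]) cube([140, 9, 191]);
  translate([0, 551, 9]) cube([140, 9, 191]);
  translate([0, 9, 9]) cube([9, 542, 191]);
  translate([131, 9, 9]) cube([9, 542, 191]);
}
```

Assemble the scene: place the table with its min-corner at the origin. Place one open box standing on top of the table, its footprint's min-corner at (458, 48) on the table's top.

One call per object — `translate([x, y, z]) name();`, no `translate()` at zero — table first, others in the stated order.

table();
translate([458, 48, 680]) open_box();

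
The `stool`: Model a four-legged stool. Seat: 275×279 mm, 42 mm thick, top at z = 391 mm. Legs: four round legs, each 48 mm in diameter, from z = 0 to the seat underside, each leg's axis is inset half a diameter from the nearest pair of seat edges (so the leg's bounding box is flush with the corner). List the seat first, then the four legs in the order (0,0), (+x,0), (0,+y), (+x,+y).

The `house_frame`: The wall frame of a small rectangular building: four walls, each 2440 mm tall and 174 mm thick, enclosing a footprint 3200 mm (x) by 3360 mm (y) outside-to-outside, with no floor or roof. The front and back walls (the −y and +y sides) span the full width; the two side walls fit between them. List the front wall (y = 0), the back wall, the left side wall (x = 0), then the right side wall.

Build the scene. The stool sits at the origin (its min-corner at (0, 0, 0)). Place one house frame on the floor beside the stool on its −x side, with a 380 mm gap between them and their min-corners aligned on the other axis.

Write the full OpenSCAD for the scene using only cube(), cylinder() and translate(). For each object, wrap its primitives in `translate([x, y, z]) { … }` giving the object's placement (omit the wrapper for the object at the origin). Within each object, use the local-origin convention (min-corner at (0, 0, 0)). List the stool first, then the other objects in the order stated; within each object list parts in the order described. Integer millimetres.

translate([0, 0, 349]) cube([275, 279, 42]);
translate([24, 24, 0]) cylinder(h = 349, r = 24);
translate([251, 24, 0]) cylinder(h = 349, r = 24);
translate([24, 255, 0]) cylinder(h = 349, r = 24);
translate([251, 255, 0]) cylinder(h = 349, r = 24);
translate([-3580, 0, 0]) {
  cube([3200, 174, 2440]);
  translate([0, 3186, 0]) cube([3200, 174, 2440]);
  translate([0, 174, 0]) cube([174, 3012, 2440]);
  translate([3026, 174, 0]) cube([174, 3012, 2440]);
}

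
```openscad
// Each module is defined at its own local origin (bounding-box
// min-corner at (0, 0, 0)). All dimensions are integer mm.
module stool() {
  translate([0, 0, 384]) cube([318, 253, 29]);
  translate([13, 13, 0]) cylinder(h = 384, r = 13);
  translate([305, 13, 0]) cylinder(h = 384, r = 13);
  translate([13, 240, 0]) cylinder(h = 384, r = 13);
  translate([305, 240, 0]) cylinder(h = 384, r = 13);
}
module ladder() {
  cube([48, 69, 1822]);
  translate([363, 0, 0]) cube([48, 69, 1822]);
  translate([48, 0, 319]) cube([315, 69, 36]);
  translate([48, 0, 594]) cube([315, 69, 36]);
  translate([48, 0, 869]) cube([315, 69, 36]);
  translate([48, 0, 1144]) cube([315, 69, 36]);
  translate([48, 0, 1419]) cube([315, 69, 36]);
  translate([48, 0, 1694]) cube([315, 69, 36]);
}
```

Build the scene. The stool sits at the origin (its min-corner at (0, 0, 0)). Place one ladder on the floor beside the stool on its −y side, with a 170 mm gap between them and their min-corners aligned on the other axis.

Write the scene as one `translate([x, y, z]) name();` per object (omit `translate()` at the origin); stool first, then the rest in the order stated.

stool();
translate([0, -239, 0]) ladder();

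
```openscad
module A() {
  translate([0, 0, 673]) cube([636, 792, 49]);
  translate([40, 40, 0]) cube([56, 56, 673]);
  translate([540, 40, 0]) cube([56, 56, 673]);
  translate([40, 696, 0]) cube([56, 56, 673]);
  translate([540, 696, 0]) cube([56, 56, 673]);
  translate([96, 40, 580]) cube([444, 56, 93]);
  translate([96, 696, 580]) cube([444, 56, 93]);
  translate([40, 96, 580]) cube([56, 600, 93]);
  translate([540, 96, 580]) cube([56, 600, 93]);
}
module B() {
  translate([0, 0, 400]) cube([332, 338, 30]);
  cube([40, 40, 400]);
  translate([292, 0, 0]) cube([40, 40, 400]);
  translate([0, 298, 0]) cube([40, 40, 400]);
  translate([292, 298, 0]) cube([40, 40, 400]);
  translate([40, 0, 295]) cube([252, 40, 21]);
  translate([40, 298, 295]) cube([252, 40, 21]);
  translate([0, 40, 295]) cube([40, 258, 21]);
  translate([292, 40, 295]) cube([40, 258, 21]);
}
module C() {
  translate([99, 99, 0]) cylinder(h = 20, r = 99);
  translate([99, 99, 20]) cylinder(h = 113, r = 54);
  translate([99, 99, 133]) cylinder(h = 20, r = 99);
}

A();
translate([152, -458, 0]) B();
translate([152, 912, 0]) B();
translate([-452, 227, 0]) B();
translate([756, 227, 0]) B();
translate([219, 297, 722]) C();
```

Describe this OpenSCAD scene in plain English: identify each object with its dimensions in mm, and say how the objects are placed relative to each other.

A is a rectangular dining table. The top is 636×792×49 mm with its upper surface at z = 722 mm. It stands on four 56×56 mm square legs, each inset 40 mm from the nearest pair of top edges, running from the floor to the underside of the top. Four apron rails, 56 mm thick and 93 mm tall, run between adjacent legs with their top edges flush with the underside of the top and their outer faces flush with the legs' outer faces.

B is a simple wooden stool: a rectangular seat 332 mm (x) by 338 mm (y), 30 mm thick, top face at z = 430 mm, on four square legs, each 40×40 mm in cross-section. The legs rest on z = 0, each flush with a corner of the seat. Four stretchers, 40 mm wide and 21 mm tall, connect adjacent legs with their undersides at z = 295 mm, each running between the inner faces of the legs it joins and aligned with the legs' outer faces on the other axis.

C is a spool: two coaxial disc flanges of radius 99 mm and thickness 20 mm, joined by a core cylinder of radius 54 mm and height 113 mm. The lower flange rests on z = 0 and the three cylinders share a vertical axis.

Four stools sit around the table at the −y, +y, −x, +x sides. The spool is on top of the table, centred.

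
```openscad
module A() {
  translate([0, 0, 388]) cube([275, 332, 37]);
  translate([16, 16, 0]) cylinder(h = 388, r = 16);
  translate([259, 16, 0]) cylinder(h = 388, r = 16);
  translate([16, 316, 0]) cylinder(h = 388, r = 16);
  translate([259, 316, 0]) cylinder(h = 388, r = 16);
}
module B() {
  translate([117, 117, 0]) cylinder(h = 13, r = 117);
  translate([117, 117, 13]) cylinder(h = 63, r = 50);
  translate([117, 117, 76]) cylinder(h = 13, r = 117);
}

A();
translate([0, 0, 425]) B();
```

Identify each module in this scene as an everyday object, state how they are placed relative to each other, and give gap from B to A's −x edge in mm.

The spool's min-x is at 0; the stool's min-x is 0; gap = 0 mm.

A is a stool. B is a spool. The spool is on top of the stool. The gap from the spool to the stool's −x edge is 0 mm.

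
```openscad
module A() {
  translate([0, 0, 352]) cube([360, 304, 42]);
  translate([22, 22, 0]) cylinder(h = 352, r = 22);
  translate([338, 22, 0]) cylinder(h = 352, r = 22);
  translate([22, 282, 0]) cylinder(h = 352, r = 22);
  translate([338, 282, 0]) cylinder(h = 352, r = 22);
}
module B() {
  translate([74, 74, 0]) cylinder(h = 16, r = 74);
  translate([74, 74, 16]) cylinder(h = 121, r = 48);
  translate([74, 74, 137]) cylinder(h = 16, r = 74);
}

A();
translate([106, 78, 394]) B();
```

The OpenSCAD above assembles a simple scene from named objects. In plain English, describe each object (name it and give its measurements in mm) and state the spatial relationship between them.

A is a four-legged stool. The seat is 360×304 mm, 42 mm thick, top at z = 394 mm. It stands on four round legs, each 44 mm in diameter, from z = 0 to the seat underside, each leg's axis is inset half a diameter from the nearest pair of seat edges (so the leg's bounding box is flush with the corner).

B is a spool: two coaxial disc flanges of radius 74 mm and thickness 16 mm, joined by a core cylinder of radius 48 mm and height 121 mm. The lower flange rests on z = 0 and the three cylinders share a vertical axis.

The spool is on top of the stool, centred.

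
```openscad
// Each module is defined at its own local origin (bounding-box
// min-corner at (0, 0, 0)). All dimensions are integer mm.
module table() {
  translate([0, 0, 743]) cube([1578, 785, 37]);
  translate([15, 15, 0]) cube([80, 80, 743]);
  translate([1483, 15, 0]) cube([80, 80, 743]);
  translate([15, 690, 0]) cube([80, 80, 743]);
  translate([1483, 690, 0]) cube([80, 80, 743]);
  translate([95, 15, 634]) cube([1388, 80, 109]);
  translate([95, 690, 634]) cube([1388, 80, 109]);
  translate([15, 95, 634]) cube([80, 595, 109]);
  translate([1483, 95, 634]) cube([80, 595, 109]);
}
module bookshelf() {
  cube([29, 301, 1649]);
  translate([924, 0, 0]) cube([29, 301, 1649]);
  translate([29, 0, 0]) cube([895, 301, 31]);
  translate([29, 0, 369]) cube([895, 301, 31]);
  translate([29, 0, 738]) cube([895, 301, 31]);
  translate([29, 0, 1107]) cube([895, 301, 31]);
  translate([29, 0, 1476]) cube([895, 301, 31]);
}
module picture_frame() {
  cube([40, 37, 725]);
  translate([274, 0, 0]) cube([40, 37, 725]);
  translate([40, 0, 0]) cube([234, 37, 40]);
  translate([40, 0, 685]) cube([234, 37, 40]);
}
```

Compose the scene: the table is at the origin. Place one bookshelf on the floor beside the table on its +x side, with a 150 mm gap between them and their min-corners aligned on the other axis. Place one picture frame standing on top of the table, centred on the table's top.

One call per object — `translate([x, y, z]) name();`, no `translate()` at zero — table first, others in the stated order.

table();
translate([1728, 0, 0]) bookshelf();
translate([632, 374, 780]) picture_frame();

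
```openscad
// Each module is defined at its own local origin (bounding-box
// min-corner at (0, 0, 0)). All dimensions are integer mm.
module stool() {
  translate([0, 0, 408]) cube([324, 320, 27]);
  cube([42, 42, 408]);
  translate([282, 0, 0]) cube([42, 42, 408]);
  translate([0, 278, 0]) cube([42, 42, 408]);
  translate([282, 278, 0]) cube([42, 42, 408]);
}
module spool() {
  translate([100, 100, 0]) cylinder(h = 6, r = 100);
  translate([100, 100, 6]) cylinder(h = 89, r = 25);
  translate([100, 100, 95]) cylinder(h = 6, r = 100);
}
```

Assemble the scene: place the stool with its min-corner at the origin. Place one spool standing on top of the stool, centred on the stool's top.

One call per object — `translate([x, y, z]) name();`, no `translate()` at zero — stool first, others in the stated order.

stool();
translate([62, 60, 435]) spool();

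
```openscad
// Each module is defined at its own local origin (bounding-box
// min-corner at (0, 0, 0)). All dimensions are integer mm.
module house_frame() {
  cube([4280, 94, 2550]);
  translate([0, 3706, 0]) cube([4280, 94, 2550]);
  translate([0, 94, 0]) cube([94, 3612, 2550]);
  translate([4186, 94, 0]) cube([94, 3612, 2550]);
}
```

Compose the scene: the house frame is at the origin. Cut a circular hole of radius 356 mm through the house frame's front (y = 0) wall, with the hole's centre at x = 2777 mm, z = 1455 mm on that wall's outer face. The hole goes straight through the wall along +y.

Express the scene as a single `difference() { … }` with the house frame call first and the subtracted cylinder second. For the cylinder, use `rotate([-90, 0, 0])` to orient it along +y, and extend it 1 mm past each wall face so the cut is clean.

difference() {
  house_frame();
  translate([2777, -1, 1455]) rotate([-90, 0, 0]) cylinder(h = 96, r = 356);
}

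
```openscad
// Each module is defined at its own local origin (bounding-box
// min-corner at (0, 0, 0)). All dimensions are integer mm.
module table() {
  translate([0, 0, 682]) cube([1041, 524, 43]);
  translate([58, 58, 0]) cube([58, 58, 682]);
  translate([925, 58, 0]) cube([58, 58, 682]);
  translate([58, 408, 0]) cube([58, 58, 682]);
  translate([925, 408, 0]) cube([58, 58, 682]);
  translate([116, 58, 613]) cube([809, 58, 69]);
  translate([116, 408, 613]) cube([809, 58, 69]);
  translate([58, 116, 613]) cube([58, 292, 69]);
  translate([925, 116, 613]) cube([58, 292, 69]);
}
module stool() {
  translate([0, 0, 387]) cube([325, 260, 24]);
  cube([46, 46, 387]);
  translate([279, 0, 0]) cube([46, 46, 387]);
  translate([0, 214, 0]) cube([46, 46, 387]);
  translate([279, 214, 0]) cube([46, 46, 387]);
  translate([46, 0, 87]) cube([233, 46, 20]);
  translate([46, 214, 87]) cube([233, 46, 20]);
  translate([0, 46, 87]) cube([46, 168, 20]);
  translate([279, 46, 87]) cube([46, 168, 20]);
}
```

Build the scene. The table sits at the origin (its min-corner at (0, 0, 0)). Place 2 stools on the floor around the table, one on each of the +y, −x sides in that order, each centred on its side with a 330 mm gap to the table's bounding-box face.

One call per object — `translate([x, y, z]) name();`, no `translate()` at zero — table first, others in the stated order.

table();
translate([358, 854, 0]) stool();
translate([-655, 132, 0]) stool();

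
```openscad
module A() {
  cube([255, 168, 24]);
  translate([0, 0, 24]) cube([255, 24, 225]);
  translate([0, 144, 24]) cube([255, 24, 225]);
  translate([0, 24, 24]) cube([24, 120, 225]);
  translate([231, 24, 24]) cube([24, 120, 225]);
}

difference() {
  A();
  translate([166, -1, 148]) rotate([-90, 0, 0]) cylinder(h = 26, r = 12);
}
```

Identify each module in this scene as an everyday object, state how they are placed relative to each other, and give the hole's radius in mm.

The subtracted cylinder has r = 12 mm.

A is an open box. The open box has a circular hole through its front wall. The hole's radius is 12 mm.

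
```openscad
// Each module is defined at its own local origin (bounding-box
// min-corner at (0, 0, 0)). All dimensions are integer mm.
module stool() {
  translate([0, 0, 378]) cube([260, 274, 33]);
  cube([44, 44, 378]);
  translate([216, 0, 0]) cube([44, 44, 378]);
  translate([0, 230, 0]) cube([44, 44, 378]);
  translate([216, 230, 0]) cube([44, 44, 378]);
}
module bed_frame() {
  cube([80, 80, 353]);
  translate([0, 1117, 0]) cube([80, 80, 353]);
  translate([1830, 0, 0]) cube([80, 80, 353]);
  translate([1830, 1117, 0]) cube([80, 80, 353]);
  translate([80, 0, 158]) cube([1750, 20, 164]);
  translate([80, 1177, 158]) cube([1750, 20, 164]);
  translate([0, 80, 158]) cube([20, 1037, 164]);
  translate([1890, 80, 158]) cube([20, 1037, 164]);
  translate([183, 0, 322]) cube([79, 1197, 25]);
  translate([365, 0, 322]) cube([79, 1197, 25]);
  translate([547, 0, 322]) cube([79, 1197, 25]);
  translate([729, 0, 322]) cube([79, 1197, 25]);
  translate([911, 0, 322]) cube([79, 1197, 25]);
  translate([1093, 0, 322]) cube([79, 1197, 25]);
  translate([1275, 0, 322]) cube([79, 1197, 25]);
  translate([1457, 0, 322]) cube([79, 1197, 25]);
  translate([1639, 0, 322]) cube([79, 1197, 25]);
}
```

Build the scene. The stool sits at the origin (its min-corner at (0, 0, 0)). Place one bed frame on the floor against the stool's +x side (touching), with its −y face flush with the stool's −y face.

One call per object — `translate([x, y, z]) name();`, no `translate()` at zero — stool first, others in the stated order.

stool();
translate([260, 0, 0]) bed_frame();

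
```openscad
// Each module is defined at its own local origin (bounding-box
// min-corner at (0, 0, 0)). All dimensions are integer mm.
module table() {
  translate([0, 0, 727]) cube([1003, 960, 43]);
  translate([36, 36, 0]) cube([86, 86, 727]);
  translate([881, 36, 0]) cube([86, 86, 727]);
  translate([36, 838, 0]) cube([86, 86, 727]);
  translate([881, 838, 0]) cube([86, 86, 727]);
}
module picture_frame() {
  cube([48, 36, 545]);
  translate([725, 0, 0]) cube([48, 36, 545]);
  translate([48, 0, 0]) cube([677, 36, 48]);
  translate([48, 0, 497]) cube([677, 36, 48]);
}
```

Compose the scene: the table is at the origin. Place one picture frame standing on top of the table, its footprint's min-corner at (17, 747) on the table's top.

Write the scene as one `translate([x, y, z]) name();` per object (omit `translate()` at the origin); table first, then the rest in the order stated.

table();
translate([17, 747, 770]) picture_frame();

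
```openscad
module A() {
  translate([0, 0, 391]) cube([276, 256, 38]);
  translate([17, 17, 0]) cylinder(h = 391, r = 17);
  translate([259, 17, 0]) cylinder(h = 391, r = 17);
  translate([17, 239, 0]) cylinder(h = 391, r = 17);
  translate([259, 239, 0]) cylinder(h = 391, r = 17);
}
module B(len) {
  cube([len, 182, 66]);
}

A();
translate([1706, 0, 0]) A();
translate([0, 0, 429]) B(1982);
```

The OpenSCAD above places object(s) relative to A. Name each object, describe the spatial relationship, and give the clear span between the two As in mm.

A is a stool. B is a beam. A beam spans the tops of two stools. The clear span between the two stools is 1430 mm.

Second stool starts at x = 1706; first ends at x = 276; clear span = 1706 − 276 = 1430 mm.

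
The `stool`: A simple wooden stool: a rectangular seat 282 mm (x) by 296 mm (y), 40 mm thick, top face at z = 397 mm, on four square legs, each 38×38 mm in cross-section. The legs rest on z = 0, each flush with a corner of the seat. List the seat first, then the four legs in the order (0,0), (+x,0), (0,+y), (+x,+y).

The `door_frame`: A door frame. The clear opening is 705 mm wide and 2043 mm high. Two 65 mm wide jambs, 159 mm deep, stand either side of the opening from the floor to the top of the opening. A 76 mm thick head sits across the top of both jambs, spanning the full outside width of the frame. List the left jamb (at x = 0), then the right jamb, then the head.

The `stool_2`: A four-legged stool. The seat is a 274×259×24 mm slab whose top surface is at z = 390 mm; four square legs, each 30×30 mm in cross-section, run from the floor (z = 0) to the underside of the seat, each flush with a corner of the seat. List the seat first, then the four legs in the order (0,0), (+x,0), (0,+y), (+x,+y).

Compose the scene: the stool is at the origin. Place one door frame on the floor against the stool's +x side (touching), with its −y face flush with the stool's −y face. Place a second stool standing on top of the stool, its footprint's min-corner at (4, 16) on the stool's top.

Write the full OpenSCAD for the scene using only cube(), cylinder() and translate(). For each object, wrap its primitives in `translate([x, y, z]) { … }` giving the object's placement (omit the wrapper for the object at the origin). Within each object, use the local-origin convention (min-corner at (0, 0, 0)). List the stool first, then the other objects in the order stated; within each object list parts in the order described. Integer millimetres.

translate([0, 0, 357]) cube([282, 296, 40]);
cube([38, 38, 357]);
translate([244, 0, 0]) cube([38, 38, 357]);
translate([0, 258, 0]) cube([38, 38, 357]);
translate([244, 258, 0]) cube([38, 38, 357]);
translate([282, 0, 0]) {
  cube([65, 159, 2043]);
  translate([770, 0, 0]) cube([65, 159, 2043]);
  translate([0, 0, 2043]) cube([835, 159, 76]);
}
translate([4, 16, 397]) {
  translate([0, 0, 366]) cube([274, 259, 24]);
  cube([30, 30, 366]);
  translate([244, 0, 0]) cube([30, 30, 366]);
  translate([0, 229, 0]) cube([30, 30, 366]);
  translate([244, 229, 0]) cube([30, 30, 366]);
}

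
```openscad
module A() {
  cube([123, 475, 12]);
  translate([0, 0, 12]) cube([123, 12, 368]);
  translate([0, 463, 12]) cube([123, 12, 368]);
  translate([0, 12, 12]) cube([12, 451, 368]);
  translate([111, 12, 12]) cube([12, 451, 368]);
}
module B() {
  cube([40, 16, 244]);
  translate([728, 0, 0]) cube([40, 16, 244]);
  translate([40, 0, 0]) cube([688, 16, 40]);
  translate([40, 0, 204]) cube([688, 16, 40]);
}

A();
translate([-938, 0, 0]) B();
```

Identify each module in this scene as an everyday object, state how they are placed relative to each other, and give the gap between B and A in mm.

A is an open box. B is a picture frame. The picture frame is on the floor beside the open box on its −x side. The gap between the picture frame and the open box is 170 mm.

The picture frame's nearest face is 170 mm from the open box's −x face.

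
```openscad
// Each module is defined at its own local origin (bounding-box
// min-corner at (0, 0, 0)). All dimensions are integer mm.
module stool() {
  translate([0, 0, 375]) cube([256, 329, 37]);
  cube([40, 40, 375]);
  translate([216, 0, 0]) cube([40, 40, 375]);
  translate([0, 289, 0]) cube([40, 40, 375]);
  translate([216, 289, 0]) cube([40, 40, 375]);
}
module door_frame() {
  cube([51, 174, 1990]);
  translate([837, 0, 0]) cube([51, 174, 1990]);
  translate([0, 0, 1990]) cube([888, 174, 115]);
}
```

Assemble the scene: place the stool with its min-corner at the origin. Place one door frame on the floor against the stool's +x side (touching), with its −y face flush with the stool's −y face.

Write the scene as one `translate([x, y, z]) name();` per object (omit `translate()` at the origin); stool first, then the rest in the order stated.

stool();
translate([256, 0, 0]) door_frame();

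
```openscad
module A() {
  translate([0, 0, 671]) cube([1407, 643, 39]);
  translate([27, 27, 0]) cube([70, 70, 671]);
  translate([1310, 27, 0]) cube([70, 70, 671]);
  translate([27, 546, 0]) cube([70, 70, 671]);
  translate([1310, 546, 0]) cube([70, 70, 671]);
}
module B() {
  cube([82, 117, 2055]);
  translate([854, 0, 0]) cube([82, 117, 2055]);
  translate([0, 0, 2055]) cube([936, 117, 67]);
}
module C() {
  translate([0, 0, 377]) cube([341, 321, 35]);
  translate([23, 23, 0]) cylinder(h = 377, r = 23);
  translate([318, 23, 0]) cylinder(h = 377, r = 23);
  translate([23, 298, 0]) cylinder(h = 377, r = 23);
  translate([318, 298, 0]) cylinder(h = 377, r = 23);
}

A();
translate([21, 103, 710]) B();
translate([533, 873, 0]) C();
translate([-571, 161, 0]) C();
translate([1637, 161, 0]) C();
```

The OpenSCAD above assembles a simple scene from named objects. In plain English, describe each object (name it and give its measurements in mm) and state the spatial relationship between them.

A is a rectangular dining table. The top is 1407×643×39 mm with its upper surface at z = 710 mm. It stands on four 70×70 mm square legs, each inset 27 mm from the nearest pair of top edges, running from the floor to the underside of the top.

B is a door frame. The clear opening is 772 mm wide and 2055 mm high. Two 82 mm wide jambs, 117 mm deep, stand either side of the opening from the floor to the top of the opening. A 67 mm thick head sits across the top of both jambs, spanning the full outside width of the frame.

C is a four-legged stool. The seat is 341×321 mm, 35 mm thick, top at z = 412 mm. It stands on four round legs, each 46 mm in diameter, from z = 0 to the seat underside, each leg's axis is inset half a diameter from the nearest pair of seat edges (so the leg's bounding box is flush with the corner).

The door frame is on top of the table. Three stools sit around the table at the +y, −x, +x sides.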